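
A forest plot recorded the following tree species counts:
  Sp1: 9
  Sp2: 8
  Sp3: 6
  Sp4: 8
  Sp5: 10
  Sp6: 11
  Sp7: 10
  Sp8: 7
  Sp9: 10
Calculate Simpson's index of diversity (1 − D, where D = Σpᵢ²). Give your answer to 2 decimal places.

Total N = 9+8+6+8+10+11+10+7+10 = 79, so the proportions are 0.1139, 0.1013, 0.0759, 0.1013, 0.1266, 0.1392, 0.1266, 0.0886, 0.1266 (working shown to 4 dp, full precision carried).
D = 0.1139² + 0.1013² + 0.0759² + 0.1013² + 0.1266² + 0.1392² + 0.1266² + 0.0886² + 0.1266² = 0.0130 + 0.0103 + 0.0058 + 0.0103 + 0.0160 + 0.0194 + 0.0160 + 0.0079 + 0.0160 = 0.1146.
So 1 − D = 0.8854, i.e. 0.89 to 2 decimal places.

0.89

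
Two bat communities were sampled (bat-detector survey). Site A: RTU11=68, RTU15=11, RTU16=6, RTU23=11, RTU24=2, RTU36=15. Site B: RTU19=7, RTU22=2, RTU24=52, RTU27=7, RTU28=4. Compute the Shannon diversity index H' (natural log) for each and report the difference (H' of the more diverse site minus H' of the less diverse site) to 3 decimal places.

Site A: N=113, proportions 0.60177, 0.09735, 0.0531, 0.09735, 0.0177, 0.13274, giving H' = 1.25449 (working shown to 5 dp, full precision carried).
Site B: N=72, proportions 0.09722, 0.02778, 0.72222, 0.09722, 0.05556, giving H' = 0.94835.
Difference = |1.25449 − 0.94835| = 0.30614, i.e. 0.306 to 3 decimal places.

0.306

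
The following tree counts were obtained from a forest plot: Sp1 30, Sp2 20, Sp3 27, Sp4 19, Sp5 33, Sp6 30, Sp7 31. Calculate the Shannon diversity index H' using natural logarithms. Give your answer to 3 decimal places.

1.927

Total N = 30+20+27+19+33+30+31 = 190, so the proportions are 0.15789, 0.10526, 0.14211, 0.1, 0.17368, 0.15789, 0.16316 (working shown to 5 dp, full precision carried).
Each pᵢ ln pᵢ term: 0.15789×(-1.84583)=-0.29145, 0.10526×(-2.25129)=-0.23698, 0.14211×(-1.95119)=-0.27727, 0.1×(-2.30259)=-0.23026, 0.17368×(-1.75052)=-0.30404, 0.15789×(-1.84583)=-0.29145, 0.16316×(-1.81304)=-0.29581.
Sum = -1.92725, so H' = 1.927.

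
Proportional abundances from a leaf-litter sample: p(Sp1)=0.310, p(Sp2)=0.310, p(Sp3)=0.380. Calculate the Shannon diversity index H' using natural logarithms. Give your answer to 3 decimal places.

Each pᵢ ln pᵢ term (working shown to 5 dp, full precision carried): 0.31×(-1.17118)=-0.36307, 0.31×(-1.17118)=-0.36307, 0.38×(-0.96758)=-0.36768.
Sum = -1.09382, so H' = 1.094.

1.094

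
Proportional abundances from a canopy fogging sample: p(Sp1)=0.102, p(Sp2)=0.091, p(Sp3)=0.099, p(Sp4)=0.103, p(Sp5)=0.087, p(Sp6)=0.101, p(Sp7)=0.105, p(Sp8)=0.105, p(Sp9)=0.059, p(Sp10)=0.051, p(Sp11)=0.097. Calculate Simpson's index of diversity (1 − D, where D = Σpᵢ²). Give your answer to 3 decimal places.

0.906

D = 0.102² + 0.091² + 0.099² + 0.103² + 0.087² + 0.101² + 0.105² + 0.105² + 0.059² + 0.051² + 0.097² = 0.01040 + 0.00828 + 0.00980 + 0.01061 + 0.00757 + 0.01020 + 0.01102 + 0.01102 + 0.00348 + 0.00260 + 0.00941 = 0.09441 (working shown to 5 dp, full precision carried).
So 1 − D = 0.90559, i.e. 0.906 to 3 decimal places.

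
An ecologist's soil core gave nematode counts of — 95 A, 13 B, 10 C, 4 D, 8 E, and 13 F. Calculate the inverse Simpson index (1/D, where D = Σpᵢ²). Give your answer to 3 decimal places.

Total N = 95+13+10+4+8+13 = 143, so the proportions are 0.664336, 0.090909, 0.06993, 0.027972, 0.055944, 0.090909 (working shown to 6 dp, full precision carried).
D = 0.664336² + 0.090909² + 0.06993² + 0.027972² + 0.055944² + 0.090909² = 0.441342 + 0.008264 + 0.004890 + 0.000782 + 0.003130 + 0.008264 = 0.466673.
So 1/D = 2.14283, i.e. 2.143 to 3 decimal places.

2.143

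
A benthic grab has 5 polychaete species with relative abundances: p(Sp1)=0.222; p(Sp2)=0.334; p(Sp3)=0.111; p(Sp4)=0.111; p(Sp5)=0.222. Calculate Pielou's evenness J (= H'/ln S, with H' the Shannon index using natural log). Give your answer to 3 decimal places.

H' = −Σ pᵢ ln pᵢ = −((-0.33413) + (-0.36627) + (-0.24400) + (-0.24400) + (-0.33413)) = 1.52253 (working shown to 5 dp, full precision carried).
With S = 5 species, ln S = 1.60944, so J = 1.52253/1.60944 = 0.94600, i.e. 0.946 to 3 decimal places.

0.946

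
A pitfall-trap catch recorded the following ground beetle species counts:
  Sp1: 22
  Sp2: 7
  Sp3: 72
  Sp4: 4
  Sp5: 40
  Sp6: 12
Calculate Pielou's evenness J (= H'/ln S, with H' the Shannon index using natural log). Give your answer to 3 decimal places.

0.787

Total N = 22+7+72+4+40+12 = 157, so the proportions are 0.14013, 0.04459, 0.4586, 0.02548, 0.25478, 0.07643 (working shown to 5 dp, full precision carried).
H' = −Σ pᵢ ln pᵢ = −((-0.27538) + (-0.13868) + (-0.35751) + (-0.09350) + (-0.34837) + (-0.19654)) = 1.40998.
With S = 6 species, ln S = 1.79176, so J = 1.40998/1.79176 = 0.78693, i.e. 0.787 to 3 decimal places.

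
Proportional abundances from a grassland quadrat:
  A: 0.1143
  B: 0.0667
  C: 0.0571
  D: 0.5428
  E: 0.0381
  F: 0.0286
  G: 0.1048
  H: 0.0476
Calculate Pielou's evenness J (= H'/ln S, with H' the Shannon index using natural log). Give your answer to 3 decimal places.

H' = −Σ pᵢ ln pᵢ = −((-0.24791) + (-0.18059) + (-0.16347) + (-0.33166) + (-0.12449) + (-0.10165) + (-0.23640) + (-0.14494)) = 1.53112 (working shown to 5 dp, full precision carried).
With S = 8 species, ln S = 2.07944, so J = 1.53112/2.07944 = 0.73631, i.e. 0.736 to 3 decimal places.

0.736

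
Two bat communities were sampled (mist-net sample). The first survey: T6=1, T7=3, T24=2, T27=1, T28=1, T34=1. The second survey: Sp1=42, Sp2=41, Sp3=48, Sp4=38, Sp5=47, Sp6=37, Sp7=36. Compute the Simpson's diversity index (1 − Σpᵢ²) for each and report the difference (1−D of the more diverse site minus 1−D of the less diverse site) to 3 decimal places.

0.065

The first survey: N=9, proportions 0.11111, 0.33333, 0.22222, 0.11111, 0.11111, 0.11111, giving 1−D = 0.79012 (working shown to 5 dp, full precision carried).
The second survey: N=289, proportions 0.14533, 0.14187, 0.16609, 0.13149, 0.16263, 0.12803, 0.12457, giving 1−D = 0.85552.
Difference = |0.79012 − 0.85552| = 0.06540, i.e. 0.065 to 3 decimal places.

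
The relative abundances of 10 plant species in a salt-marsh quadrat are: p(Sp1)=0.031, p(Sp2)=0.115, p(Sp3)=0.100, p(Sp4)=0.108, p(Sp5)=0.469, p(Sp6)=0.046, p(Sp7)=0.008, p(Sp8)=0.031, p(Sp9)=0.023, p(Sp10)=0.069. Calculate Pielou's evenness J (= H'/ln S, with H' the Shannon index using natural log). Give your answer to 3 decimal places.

0.756

H' = −Σ pᵢ ln pᵢ = −((-0.10769) + (-0.24872) + (-0.23026) + (-0.24037) + (-0.35510) + (-0.14164) + (-0.03863) + (-0.10769) + (-0.08676) + (-0.18448)) = 1.74134 (working shown to 5 dp, full precision carried).
With S = 10 species, ln S = 2.30259, so J = 1.74134/2.30259 = 0.75625, i.e. 0.756 to 3 decimal places.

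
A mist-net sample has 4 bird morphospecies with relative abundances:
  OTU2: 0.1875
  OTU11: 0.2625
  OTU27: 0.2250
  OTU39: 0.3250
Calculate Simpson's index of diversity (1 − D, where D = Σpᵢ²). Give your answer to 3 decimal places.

0.740

D = 0.1875² + 0.2625² + 0.225² + 0.325² = 0.03516 + 0.06891 + 0.05063 + 0.10563 = 0.26031 (working shown to 5 dp, full precision carried).
So 1 − D = 0.73969, i.e. 0.740 to 3 decimal places.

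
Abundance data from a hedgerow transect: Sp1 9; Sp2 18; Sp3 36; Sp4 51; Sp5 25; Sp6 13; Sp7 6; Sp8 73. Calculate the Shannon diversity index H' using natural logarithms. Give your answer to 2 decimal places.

Total N = 9+18+36+51+25+13+6+73 = 231, so the proportions are 0.039, 0.0779, 0.1558, 0.2208, 0.1082, 0.0563, 0.026, 0.316 (working shown to 4 dp, full precision carried).
Each pᵢ ln pᵢ term: 0.039×(-3.2452)=-0.1264, 0.0779×(-2.5520)=-0.1989, 0.1558×(-1.8589)=-0.2897, 0.2208×(-1.5106)=-0.3335, 0.1082×(-2.2235)=-0.2406, 0.0563×(-2.8775)=-0.1619, 0.026×(-3.6507)=-0.0948, 0.316×(-1.1520)=-0.3640.
Sum = -1.8099, so H' = 1.81.

1.81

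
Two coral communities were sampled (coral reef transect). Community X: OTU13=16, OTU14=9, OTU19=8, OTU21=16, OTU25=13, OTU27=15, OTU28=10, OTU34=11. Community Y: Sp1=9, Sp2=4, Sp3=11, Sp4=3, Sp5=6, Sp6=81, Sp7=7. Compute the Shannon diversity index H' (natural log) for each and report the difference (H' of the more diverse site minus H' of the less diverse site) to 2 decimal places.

0.85

Community X: N=98, proportions 0.1633, 0.0918, 0.0816, 0.1633, 0.1327, 0.1531, 0.102, 0.1122, giving H' = 2.0492 (working shown to 4 dp, full precision carried).
Community Y: N=121, proportions 0.0744, 0.0331, 0.0909, 0.0248, 0.0496, 0.6694, 0.0579, giving H' = 1.1981.
Difference = |2.0492 − 1.1981| = 0.8511, i.e. 0.85 to 2 decimal places.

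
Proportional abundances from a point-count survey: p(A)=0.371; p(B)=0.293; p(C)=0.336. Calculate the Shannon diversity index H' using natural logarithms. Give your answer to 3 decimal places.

1.094

Each pᵢ ln pᵢ term (working shown to 5 dp, full precision carried): 0.371×(-0.99155)=-0.36787, 0.293×(-1.22758)=-0.35968, 0.336×(-1.09064)=-0.36646.
Sum = -1.09400, so H' = 1.094.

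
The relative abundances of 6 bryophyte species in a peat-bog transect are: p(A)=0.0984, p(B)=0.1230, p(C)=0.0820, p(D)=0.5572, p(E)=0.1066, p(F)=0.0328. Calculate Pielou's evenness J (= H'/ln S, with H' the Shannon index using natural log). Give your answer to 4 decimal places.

H' = −Σ pᵢ ln pᵢ = −((-0.228162) + (-0.257755) + (-0.205085) + (-0.325868) + (-0.238642) + (-0.112088)) = 1.367600 (working shown to 6 dp, full precision carried).
With S = 6 species, ln S = 1.791759, so J = 1.367600/1.791759 = 0.763272, i.e. 0.7633 to 4 decimal places.

0.7633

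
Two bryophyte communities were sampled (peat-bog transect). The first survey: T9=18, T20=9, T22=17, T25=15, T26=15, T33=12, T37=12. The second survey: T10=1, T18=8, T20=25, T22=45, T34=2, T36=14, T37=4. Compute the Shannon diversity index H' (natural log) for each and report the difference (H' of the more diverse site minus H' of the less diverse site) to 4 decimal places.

The first survey: N=98, proportions 0.183673, 0.091837, 0.173469, 0.153061, 0.153061, 0.122449, 0.122449, giving H' = 1.923278 (working shown to 6 dp, full precision carried).
The second survey: N=99, proportions 0.010101, 0.080808, 0.252525, 0.454545, 0.020202, 0.141414, 0.040404, giving H' = 1.440721.
Difference = |1.923278 − 1.440721| = 0.482557, i.e. 0.4826 to 4 decimal places.

0.4826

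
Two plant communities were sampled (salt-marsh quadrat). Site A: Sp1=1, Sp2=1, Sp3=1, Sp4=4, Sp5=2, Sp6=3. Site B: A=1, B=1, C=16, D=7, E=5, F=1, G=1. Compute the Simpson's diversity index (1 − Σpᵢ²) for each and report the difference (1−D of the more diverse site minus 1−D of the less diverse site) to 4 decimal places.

Site A: N=12, proportions 0.0833333, 0.0833333, 0.0833333, 0.3333333, 0.1666667, 0.25, giving 1−D = 0.7777778 (working shown to 7 dp, full precision carried).
Site B: N=32, proportions 0.03125, 0.03125, 0.5, 0.21875, 0.15625, 0.03125, 0.03125, giving 1−D = 0.6738281.
Difference = |0.7777778 − 0.6738281| = 0.1039497, i.e. 0.1039 to 4 decimal places.

0.1039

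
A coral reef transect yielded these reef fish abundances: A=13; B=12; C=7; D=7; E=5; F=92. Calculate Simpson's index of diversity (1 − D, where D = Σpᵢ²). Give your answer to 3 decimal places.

0.519

Total N = 13+12+7+7+5+92 = 136, so the proportions are 0.09559, 0.08824, 0.05147, 0.05147, 0.03676, 0.67647 (working shown to 5 dp, full precision carried).
D = 0.09559² + 0.08824² + 0.05147² + 0.05147² + 0.03676² + 0.67647² = 0.00914 + 0.00779 + 0.00265 + 0.00265 + 0.00135 + 0.45761 = 0.48119.
So 1 − D = 0.51881, i.e. 0.519 to 3 decimal places.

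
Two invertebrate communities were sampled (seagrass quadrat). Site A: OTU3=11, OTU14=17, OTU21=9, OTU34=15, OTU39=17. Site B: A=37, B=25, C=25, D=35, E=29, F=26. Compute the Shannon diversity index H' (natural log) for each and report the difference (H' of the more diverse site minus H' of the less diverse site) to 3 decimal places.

Site A: N=69, proportions 0.15942, 0.24638, 0.13043, 0.21739, 0.24638, giving H' = 1.58046 (working shown to 5 dp, full precision carried).
Site B: N=177, proportions 0.20904, 0.14124, 0.14124, 0.19774, 0.16384, 0.14689, giving H' = 1.77871.
Difference = |1.58046 − 1.77871| = 0.19825, i.e. 0.198 to 3 decimal places.

0.198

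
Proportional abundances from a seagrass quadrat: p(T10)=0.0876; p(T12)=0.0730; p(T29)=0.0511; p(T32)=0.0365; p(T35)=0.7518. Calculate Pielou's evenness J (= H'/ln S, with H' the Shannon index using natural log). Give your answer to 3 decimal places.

0.554

H' = −Σ pᵢ ln pᵢ = −((-0.21330) + (-0.19106) + (-0.15197) + (-0.12083) + (-0.21448)) = 0.89164 (working shown to 5 dp, full precision carried).
With S = 5 species, ln S = 1.60944, so J = 0.89164/1.60944 = 0.55401, i.e. 0.554 to 3 decimal places.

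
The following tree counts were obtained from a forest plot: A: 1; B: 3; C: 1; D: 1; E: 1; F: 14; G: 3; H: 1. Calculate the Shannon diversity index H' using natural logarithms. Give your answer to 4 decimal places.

Total N = 1+3+1+1+1+14+3+1 = 25, so the proportions are 0.04, 0.12, 0.04, 0.04, 0.04, 0.56, 0.12, 0.04 (working shown to 6 dp, full precision carried).
Each pᵢ ln pᵢ term: 0.04×(-3.218876)=-0.128755, 0.12×(-2.120264)=-0.254432, 0.04×(-3.218876)=-0.128755, 0.04×(-3.218876)=-0.128755, 0.04×(-3.218876)=-0.128755, 0.56×(-0.579818)=-0.324698, 0.12×(-2.120264)=-0.254432, 0.04×(-3.218876)=-0.128755.
Sum = -1.477337, so H' = 1.4773.

1.4773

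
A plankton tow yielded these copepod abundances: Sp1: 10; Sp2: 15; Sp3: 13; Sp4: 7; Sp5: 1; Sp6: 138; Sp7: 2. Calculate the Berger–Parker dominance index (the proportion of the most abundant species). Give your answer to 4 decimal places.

Total N = 10+15+13+7+1+138+2 = 186, so the proportions are 0.053763, 0.080645, 0.069892, 0.037634, 0.005376, 0.741935, 0.010753 (working shown to 6 dp, full precision carried).
The largest proportion is 0.741935, i.e. d = 0.7419 to 4 decimal places.

0.7419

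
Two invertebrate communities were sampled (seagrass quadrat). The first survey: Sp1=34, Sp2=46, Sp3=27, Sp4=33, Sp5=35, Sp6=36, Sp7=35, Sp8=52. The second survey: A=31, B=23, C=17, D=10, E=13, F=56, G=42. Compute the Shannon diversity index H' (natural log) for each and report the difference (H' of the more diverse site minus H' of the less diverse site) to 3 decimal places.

The first survey: N=298, proportions 0.11409, 0.15436, 0.0906, 0.11074, 0.11745, 0.12081, 0.11745, 0.1745, giving H' = 2.06041 (working shown to 5 dp, full precision carried).
The second survey: N=192, proportions 0.16146, 0.11979, 0.08854, 0.05208, 0.06771, 0.29167, 0.21875, giving H' = 1.79132.
Difference = |2.06041 − 1.79132| = 0.26909, i.e. 0.269 to 3 decimal places.

0.269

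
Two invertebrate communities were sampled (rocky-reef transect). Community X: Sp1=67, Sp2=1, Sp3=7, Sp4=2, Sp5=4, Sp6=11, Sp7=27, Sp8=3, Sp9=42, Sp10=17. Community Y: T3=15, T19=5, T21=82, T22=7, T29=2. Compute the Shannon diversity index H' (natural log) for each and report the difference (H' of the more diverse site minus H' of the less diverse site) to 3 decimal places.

Community X: N=181, proportions 0.37017, 0.00552, 0.03867, 0.01105, 0.0221, 0.06077, 0.14917, 0.01657, 0.23204, 0.09392, giving H' = 1.73952 (working shown to 5 dp, full precision carried).
Community Y: N=111, proportions 0.13514, 0.04505, 0.73874, 0.06306, 0.01802, giving H' = 0.88046.
Difference = |1.73952 − 0.88046| = 0.85906, i.e. 0.859 to 3 decimal places.

0.859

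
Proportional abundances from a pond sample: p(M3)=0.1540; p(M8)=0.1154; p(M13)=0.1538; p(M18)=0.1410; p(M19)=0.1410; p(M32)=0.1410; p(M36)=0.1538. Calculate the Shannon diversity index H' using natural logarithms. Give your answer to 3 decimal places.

Each pᵢ ln pᵢ term (working shown to 5 dp, full precision carried): 0.154×(-1.87080)=-0.28810, 0.1154×(-2.15935)=-0.24919, 0.1538×(-1.87210)=-0.28793, 0.141×(-1.95900)=-0.27622, 0.141×(-1.95900)=-0.27622, 0.141×(-1.95900)=-0.27622, 0.1538×(-1.87210)=-0.28793.
Sum = -1.94181, so H' = 1.942.

1.942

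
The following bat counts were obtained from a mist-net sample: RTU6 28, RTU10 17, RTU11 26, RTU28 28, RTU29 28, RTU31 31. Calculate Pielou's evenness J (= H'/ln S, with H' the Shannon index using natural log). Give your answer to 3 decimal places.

0.991

Total N = 28+17+26+28+28+31 = 158, so the proportions are 0.17722, 0.10759, 0.16456, 0.17722, 0.17722, 0.1962 (working shown to 5 dp, full precision carried).
H' = −Σ pᵢ ln pᵢ = −((-0.30665) + (-0.23987) + (-0.29694) + (-0.30665) + (-0.30665) + (-0.31954)) = 1.77630.
With S = 6 species, ln S = 1.79176, so J = 1.77630/1.79176 = 0.99137, i.e. 0.991 to 3 decimal places.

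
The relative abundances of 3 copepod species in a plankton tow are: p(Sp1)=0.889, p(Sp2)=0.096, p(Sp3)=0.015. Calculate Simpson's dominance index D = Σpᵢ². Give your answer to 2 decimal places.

0.80

D = 0.889² + 0.096² + 0.015² = 0.7903 + 0.0092 + 0.0002 = 0.7998 (working shown to 4 dp, full precision carried).
To 2 decimal places, D = 0.80.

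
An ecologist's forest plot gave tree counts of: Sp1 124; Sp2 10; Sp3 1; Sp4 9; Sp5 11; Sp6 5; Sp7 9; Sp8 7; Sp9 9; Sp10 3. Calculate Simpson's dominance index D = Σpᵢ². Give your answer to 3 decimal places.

Total N = 124+10+1+9+11+5+9+7+9+3 = 188, so the proportions are 0.65957, 0.05319, 0.00532, 0.04787, 0.05851, 0.0266, 0.04787, 0.03723, 0.04787, 0.01596 (working shown to 5 dp, full precision carried).
D = 0.65957² + 0.05319² + 0.00532² + 0.04787² + 0.05851² + 0.0266² + 0.04787² + 0.03723² + 0.04787² + 0.01596² = 0.43504 + 0.00283 + 0.00003 + 0.00229 + 0.00342 + 0.00071 + 0.00229 + 0.00139 + 0.00229 + 0.00025 = 0.45054.
To 3 decimal places, D = 0.451.

0.451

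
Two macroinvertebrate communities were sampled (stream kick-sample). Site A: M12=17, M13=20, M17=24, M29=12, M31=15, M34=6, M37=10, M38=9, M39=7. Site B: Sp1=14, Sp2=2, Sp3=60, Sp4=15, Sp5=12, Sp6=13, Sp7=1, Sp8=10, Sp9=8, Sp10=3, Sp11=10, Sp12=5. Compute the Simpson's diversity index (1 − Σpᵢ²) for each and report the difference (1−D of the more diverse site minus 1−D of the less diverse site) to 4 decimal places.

0.0661

Site A: N=120, proportions 0.141667, 0.166667, 0.2, 0.1, 0.125, 0.05, 0.083333, 0.075, 0.058333, giving 1−D = 0.868056 (working shown to 6 dp, full precision carried).
Site B: N=153, proportions 0.091503, 0.013072, 0.392157, 0.098039, 0.078431, 0.084967, 0.006536, 0.065359, 0.052288, 0.019608, 0.065359, 0.03268, giving 1−D = 0.801914.
Difference = |0.868056 − 0.801914| = 0.066142, i.e. 0.0661 to 4 decimal places.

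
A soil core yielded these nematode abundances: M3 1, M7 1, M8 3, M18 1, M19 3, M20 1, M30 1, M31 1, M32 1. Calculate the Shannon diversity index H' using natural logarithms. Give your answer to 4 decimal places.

2.0579

Total N = 1+1+3+1+3+1+1+1+1 = 13, so the proportions are 0.076923, 0.076923, 0.230769, 0.076923, 0.230769, 0.076923, 0.076923, 0.076923, 0.076923 (working shown to 6 dp, full precision carried).
Each pᵢ ln pᵢ term: 0.076923×(-2.564949)=-0.197304, 0.076923×(-2.564949)=-0.197304, 0.230769×(-1.466337)=-0.338385, 0.076923×(-2.564949)=-0.197304, 0.230769×(-1.466337)=-0.338385, 0.076923×(-2.564949)=-0.197304, 0.076923×(-2.564949)=-0.197304, 0.076923×(-2.564949)=-0.197304, 0.076923×(-2.564949)=-0.197304.
Sum = -2.057898, so H' = 2.0579.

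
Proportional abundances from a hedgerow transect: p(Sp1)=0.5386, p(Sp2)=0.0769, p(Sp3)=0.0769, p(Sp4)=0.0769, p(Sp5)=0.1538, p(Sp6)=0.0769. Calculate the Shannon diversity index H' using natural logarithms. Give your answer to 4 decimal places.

1.4103

Each pᵢ ln pᵢ term (working shown to 6 dp, full precision carried): 0.5386×(-0.618782)=-0.333276, 0.0769×(-2.565249)=-0.197268, 0.0769×(-2.565249)=-0.197268, 0.0769×(-2.565249)=-0.197268, 0.1538×(-1.872102)=-0.287929, 0.0769×(-2.565249)=-0.197268.
Sum = -1.410276, so H' = 1.4103.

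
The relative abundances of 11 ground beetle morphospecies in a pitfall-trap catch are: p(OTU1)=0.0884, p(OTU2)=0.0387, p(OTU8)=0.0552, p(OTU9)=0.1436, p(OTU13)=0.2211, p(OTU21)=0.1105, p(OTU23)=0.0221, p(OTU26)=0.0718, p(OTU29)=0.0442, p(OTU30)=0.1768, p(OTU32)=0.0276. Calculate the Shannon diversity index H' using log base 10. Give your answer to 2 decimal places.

Each pᵢ log₁₀ pᵢ term (working shown to 4 dp, full precision carried): 0.0884×(-1.0535)=-0.0931, 0.0387×(-1.4123)=-0.0547, 0.0552×(-1.2581)=-0.0694, 0.1436×(-0.8428)=-0.1210, 0.2211×(-0.6554)=-0.1449, 0.1105×(-0.9566)=-0.1057, 0.0221×(-1.6556)=-0.0366, 0.0718×(-1.1439)=-0.0821, 0.0442×(-1.3546)=-0.0599, 0.1768×(-0.7525)=-0.1330, 0.0276×(-1.5591)=-0.0430.
Sum = -0.9436, so H' = 0.94.

0.94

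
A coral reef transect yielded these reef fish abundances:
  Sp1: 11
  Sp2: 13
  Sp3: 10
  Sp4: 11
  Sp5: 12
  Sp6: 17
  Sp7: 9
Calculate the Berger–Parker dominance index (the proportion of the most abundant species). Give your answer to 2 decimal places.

Total N = 11+13+10+11+12+17+9 = 83, so the proportions are 0.1325, 0.1566, 0.1205, 0.1325, 0.1446, 0.2048, 0.1084 (working shown to 4 dp, full precision carried).
The largest proportion is 0.2048, i.e. d = 0.20 to 2 decimal places.

0.20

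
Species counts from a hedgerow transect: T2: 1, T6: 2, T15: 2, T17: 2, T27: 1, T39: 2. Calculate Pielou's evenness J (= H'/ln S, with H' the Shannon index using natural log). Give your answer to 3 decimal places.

0.976

Total N = 1+2+2+2+1+2 = 10, so the proportions are 0.1, 0.2, 0.2, 0.2, 0.1, 0.2 (working shown to 5 dp, full precision carried).
H' = −Σ pᵢ ln pᵢ = −((-0.23026) + (-0.32189) + (-0.32189) + (-0.32189) + (-0.23026) + (-0.32189)) = 1.74807.
With S = 6 species, ln S = 1.79176, so J = 1.74807/1.79176 = 0.97561, i.e. 0.976 to 3 decimal places.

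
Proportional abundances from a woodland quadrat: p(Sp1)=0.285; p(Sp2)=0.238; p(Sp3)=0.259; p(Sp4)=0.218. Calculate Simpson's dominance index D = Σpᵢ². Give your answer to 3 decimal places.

0.252

D = 0.285² + 0.238² + 0.259² + 0.218² = 0.08122 + 0.05664 + 0.06708 + 0.04752 = 0.25247 (working shown to 5 dp, full precision carried).
To 3 decimal places, D = 0.252.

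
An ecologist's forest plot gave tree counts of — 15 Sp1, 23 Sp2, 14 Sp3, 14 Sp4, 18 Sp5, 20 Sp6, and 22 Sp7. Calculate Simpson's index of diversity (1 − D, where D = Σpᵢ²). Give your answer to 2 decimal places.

0.85

Total N = 15+23+14+14+18+20+22 = 126, so the proportions are 0.119, 0.1825, 0.1111, 0.1111, 0.1429, 0.1587, 0.1746 (working shown to 4 dp, full precision carried).
D = 0.119² + 0.1825² + 0.1111² + 0.1111² + 0.1429² + 0.1587² + 0.1746² = 0.0142 + 0.0333 + 0.0123 + 0.0123 + 0.0204 + 0.0252 + 0.0305 = 0.1483.
So 1 − D = 0.8517, i.e. 0.85 to 2 decimal places.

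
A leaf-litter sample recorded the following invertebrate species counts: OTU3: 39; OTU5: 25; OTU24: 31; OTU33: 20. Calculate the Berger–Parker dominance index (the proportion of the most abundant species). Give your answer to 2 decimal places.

0.34

Total N = 39+25+31+20 = 115, so the proportions are 0.3391, 0.2174, 0.2696, 0.1739 (working shown to 4 dp, full precision carried).
The largest proportion is 0.3391, i.e. d = 0.34 to 2 decimal places.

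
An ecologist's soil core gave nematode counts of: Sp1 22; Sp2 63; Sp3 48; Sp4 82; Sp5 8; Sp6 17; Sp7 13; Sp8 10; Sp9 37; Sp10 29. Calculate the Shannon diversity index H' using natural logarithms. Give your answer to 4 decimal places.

Total N = 22+63+48+82+8+17+13+10+37+29 = 329, so the proportions are 0.066869, 0.191489, 0.145897, 0.24924, 0.024316, 0.051672, 0.039514, 0.030395, 0.112462, 0.088146 (working shown to 6 dp, full precision carried).
Each pᵢ ln pᵢ term: 0.066869×(-2.705015)=-0.180882, 0.191489×(-1.652923)=-0.316517, 0.145897×(-1.924857)=-0.280830, 0.24924×(-1.389339)=-0.346279, 0.024316×(-3.716616)=-0.090374, 0.051672×(-2.962844)=-0.153095, 0.039514×(-3.231108)=-0.127673, 0.030395×(-3.493473)=-0.106185, 0.112462×(-2.185140)=-0.245745, 0.088146×(-2.428762)=-0.214085.
Sum = -2.061666, so H' = 2.0617.

2.0617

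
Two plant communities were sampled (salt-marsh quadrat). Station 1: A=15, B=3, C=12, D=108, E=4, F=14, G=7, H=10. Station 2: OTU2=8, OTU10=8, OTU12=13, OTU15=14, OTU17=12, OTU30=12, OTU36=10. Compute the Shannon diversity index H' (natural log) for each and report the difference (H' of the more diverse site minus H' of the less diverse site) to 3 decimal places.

0.579

Station 1: N=173, proportions 0.086705, 0.017341, 0.069364, 0.624277, 0.023121, 0.080925, 0.040462, 0.057803, giving H' = 1.346674 (working shown to 6 dp, full precision carried).
Station 2: N=77, proportions 0.103896, 0.103896, 0.168831, 0.181818, 0.155844, 0.155844, 0.12987, giving H' = 1.925288.
Difference = |1.346674 − 1.925288| = 0.578614, i.e. 0.579 to 3 decimal places.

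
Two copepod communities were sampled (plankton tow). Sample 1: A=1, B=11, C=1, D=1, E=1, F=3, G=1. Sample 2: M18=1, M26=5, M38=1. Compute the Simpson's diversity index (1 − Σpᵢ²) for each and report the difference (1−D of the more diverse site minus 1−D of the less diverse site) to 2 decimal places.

Sample 1: N=19, proportions 0.05263, 0.57895, 0.05263, 0.05263, 0.05263, 0.15789, 0.05263, giving 1−D = 0.62604 (working shown to 5 dp, full precision carried).
Sample 2: N=7, proportions 0.14286, 0.71429, 0.14286, giving 1−D = 0.44898.
Difference = |0.62604 − 0.44898| = 0.17706, i.e. 0.18 to 2 decimal places.

0.18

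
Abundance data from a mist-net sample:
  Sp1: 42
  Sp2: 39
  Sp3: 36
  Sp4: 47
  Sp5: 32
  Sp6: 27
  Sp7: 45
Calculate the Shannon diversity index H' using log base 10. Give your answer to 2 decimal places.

Total N = 42+39+36+47+32+27+45 = 268, so the proportions are 0.1567, 0.1455, 0.1343, 0.1754, 0.1194, 0.1007, 0.1679 (working shown to 4 dp, full precision carried).
Each pᵢ log₁₀ pᵢ term: 0.1567×(-0.8049)=-0.1261, 0.1455×(-0.8371)=-0.1218, 0.1343×(-0.8718)=-0.1171, 0.1754×(-0.7560)=-0.1326, 0.1194×(-0.9230)=-0.1102, 0.1007×(-0.9968)=-0.1004, 0.1679×(-0.7749)=-0.1301.
Sum = -0.8384, so H' = 0.84.

0.84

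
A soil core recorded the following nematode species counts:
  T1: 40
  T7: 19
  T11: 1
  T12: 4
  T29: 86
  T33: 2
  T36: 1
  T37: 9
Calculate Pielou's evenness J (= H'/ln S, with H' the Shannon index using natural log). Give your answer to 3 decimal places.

Total N = 40+19+1+4+86+2+1+9 = 162, so the proportions are 0.24691, 0.11728, 0.00617, 0.02469, 0.53086, 0.01235, 0.00617, 0.05556 (working shown to 5 dp, full precision carried).
H' = −Σ pᵢ ln pᵢ = −((-0.34536) + (-0.25136) + (-0.03140) + (-0.09139) + (-0.33617) + (-0.05425) + (-0.03140) + (-0.16058)) = 1.30192.
With S = 8 species, ln S = 2.07944, so J = 1.30192/2.07944 = 0.62609, i.e. 0.626 to 3 decimal places.

0.626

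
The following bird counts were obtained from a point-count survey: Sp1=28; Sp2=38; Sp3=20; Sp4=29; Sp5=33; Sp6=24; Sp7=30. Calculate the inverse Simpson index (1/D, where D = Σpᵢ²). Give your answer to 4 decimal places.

Total N = 28+38+20+29+33+24+30 = 202, so the proportions are 0.13861386, 0.18811881, 0.0990099, 0.14356436, 0.16336634, 0.11881188, 0.14851485 (working shown to 8 dp, full precision carried).
D = 0.13861386² + 0.18811881² + 0.0990099² + 0.14356436² + 0.16336634² + 0.11881188² + 0.14851485² = 0.01921380 + 0.03538869 + 0.00980296 + 0.02061072 + 0.02668856 + 0.01411626 + 0.02205666 = 0.14787766.
So 1/D = 6.762347, i.e. 6.7623 to 4 decimal places.

6.7623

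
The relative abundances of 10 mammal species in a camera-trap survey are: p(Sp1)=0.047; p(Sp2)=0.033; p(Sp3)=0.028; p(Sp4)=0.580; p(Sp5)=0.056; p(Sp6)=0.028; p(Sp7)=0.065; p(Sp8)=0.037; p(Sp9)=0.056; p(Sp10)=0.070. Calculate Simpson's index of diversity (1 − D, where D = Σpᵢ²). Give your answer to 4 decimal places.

D = 0.047² + 0.033² + 0.028² + 0.58² + 0.056² + 0.028² + 0.065² + 0.037² + 0.056² + 0.07² = 0.002209 + 0.001089 + 0.000784 + 0.336400 + 0.003136 + 0.000784 + 0.004225 + 0.001369 + 0.003136 + 0.004900 = 0.358032 (working shown to 6 dp, full precision carried).
So 1 − D = 0.641968, i.e. 0.6420 to 4 decimal places.

0.6420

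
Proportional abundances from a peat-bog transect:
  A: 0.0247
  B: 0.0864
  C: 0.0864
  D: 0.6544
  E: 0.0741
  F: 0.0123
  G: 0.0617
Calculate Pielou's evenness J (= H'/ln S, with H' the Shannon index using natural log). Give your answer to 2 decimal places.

0.62

H' = −Σ pᵢ ln pᵢ = −((-0.0914) + (-0.2116) + (-0.2116) + (-0.2775) + (-0.1928) + (-0.0541) + (-0.1719)) = 1.2108 (working shown to 4 dp, full precision carried).
With S = 7 species, ln S = 1.9459, so J = 1.2108/1.9459 = 0.6223, i.e. 0.62 to 2 decimal places.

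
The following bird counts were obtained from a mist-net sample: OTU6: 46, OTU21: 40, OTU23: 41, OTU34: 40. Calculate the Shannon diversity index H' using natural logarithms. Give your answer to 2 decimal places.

Total N = 46+40+41+40 = 167, so the proportions are 0.2754, 0.2395, 0.2455, 0.2395 (working shown to 4 dp, full precision carried).
Each pᵢ ln pᵢ term: 0.2754×(-1.2894)=-0.3552, 0.2395×(-1.4291)=-0.3423, 0.2455×(-1.4044)=-0.3448, 0.2395×(-1.4291)=-0.3423.
Sum = -1.3846, so H' = 1.38.

1.38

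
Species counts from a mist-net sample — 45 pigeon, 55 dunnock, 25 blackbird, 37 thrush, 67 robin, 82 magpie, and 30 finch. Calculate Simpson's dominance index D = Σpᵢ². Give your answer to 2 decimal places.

0.16

Total N = 45+55+25+37+67+82+30 = 341, so the proportions are 0.132, 0.1613, 0.0733, 0.1085, 0.1965, 0.2405, 0.088 (working shown to 4 dp, full precision carried).
D = 0.132² + 0.1613² + 0.0733² + 0.1085² + 0.1965² + 0.2405² + 0.088² = 0.0174 + 0.0260 + 0.0054 + 0.0118 + 0.0386 + 0.0578 + 0.0077 = 0.1647.
To 2 decimal places, D = 0.16.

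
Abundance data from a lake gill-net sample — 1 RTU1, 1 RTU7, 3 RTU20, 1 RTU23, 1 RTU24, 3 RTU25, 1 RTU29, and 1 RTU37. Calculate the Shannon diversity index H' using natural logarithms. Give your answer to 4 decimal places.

1.9356

Total N = 1+1+3+1+1+3+1+1 = 12, so the proportions are 0.083333, 0.083333, 0.25, 0.083333, 0.083333, 0.25, 0.083333, 0.083333 (working shown to 6 dp, full precision carried).
Each pᵢ ln pᵢ term: 0.083333×(-2.484907)=-0.207076, 0.083333×(-2.484907)=-0.207076, 0.25×(-1.386294)=-0.346574, 0.083333×(-2.484907)=-0.207076, 0.083333×(-2.484907)=-0.207076, 0.25×(-1.386294)=-0.346574, 0.083333×(-2.484907)=-0.207076, 0.083333×(-2.484907)=-0.207076.
Sum = -1.935601, so H' = 1.9356.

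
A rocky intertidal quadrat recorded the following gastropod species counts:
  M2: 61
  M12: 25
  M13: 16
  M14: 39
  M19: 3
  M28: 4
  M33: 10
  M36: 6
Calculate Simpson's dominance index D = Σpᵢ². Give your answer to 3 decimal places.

Total N = 61+25+16+39+3+4+10+6 = 164, so the proportions are 0.37195, 0.15244, 0.09756, 0.2378, 0.01829, 0.02439, 0.06098, 0.03659 (working shown to 5 dp, full precision carried).
D = 0.37195² + 0.15244² + 0.09756² + 0.2378² + 0.01829² + 0.02439² + 0.06098² + 0.03659² = 0.13835 + 0.02324 + 0.00952 + 0.05655 + 0.00033 + 0.00059 + 0.00372 + 0.00134 = 0.23364.
To 3 decimal places, D = 0.234.

0.234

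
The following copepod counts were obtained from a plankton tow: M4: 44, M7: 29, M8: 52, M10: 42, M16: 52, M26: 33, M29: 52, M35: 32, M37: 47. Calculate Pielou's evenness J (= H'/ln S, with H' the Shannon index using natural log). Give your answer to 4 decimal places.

0.9902

Total N = 44+29+52+42+52+33+52+32+47 = 383, so the proportions are 0.114883, 0.075718, 0.13577, 0.109661, 0.13577, 0.086162, 0.13577, 0.083551, 0.122715 (working shown to 6 dp, full precision carried).
H' = −Σ pᵢ ln pᵢ = −((-0.248588) + (-0.195408) + (-0.271105) + (-0.242390) + (-0.271105) + (-0.211228) + (-0.271105) + (-0.207398) + (-0.257443)) = 2.175770.
With S = 9 species, ln S = 2.197225, so J = 2.175770/2.197225 = 0.990236, i.e. 0.9902 to 4 decimal places.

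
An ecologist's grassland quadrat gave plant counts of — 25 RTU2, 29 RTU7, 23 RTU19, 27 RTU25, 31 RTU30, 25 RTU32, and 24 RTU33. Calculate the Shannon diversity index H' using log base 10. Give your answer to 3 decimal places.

0.843

Total N = 25+29+23+27+31+25+24 = 184, so the proportions are 0.13587, 0.15761, 0.125, 0.14674, 0.16848, 0.13587, 0.13043 (working shown to 5 dp, full precision carried).
Each pᵢ log₁₀ pᵢ term: 0.13587×(-0.86688)=-0.11778, 0.15761×(-0.80242)=-0.12647, 0.125×(-0.90309)=-0.11289, 0.14674×(-0.83345)=-0.12230, 0.16848×(-0.77346)=-0.13031, 0.13587×(-0.86688)=-0.11778, 0.13043×(-0.88461)=-0.11538.
Sum = -0.84291, so H' = 0.843.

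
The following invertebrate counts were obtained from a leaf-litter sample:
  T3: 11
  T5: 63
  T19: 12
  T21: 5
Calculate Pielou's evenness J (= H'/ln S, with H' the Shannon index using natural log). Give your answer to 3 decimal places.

0.676

Total N = 11+63+12+5 = 91, so the proportions are 0.12088, 0.69231, 0.13187, 0.05495 (working shown to 5 dp, full precision carried).
H' = −Σ pᵢ ln pᵢ = −((-0.25541) + (-0.25458) + (-0.26716) + (-0.15942)) = 0.93657.
With S = 4 species, ln S = 1.38629, so J = 0.93657/1.38629 = 0.67559, i.e. 0.676 to 3 decimal places.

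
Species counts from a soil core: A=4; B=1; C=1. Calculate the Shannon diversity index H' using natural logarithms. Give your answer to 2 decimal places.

0.87

Total N = 4+1+1 = 6, so the proportions are 0.6667, 0.1667, 0.1667 (working shown to 4 dp, full precision carried).
Each pᵢ ln pᵢ term: 0.6667×(-0.4055)=-0.2703, 0.1667×(-1.7918)=-0.2986, 0.1667×(-1.7918)=-0.2986.
Sum = -0.8676, so H' = 0.87.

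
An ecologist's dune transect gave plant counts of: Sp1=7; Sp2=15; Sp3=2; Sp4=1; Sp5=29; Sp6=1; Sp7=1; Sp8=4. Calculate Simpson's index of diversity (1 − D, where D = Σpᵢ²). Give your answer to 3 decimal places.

0.684

Total N = 7+15+2+1+29+1+1+4 = 60, so the proportions are 0.11667, 0.25, 0.03333, 0.01667, 0.48333, 0.01667, 0.01667, 0.06667 (working shown to 5 dp, full precision carried).
D = 0.11667² + 0.25² + 0.03333² + 0.01667² + 0.48333² + 0.01667² + 0.01667² + 0.06667² = 0.01361 + 0.06250 + 0.00111 + 0.00028 + 0.23361 + 0.00028 + 0.00028 + 0.00444 = 0.31611.
So 1 − D = 0.68389, i.e. 0.684 to 3 decimal places.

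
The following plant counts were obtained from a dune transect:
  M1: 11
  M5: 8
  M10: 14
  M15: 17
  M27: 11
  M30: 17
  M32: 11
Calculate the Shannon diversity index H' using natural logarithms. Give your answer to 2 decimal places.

Total N = 11+8+14+17+11+17+11 = 89, so the proportions are 0.1236, 0.0899, 0.1573, 0.191, 0.1236, 0.191, 0.1236 (working shown to 4 dp, full precision carried).
Each pᵢ ln pᵢ term: 0.1236×(-2.0907)=-0.2584, 0.0899×(-2.4092)=-0.2166, 0.1573×(-1.8496)=-0.2909, 0.191×(-1.6554)=-0.3162, 0.1236×(-2.0907)=-0.2584, 0.191×(-1.6554)=-0.3162, 0.1236×(-2.0907)=-0.2584.
Sum = -1.9151, so H' = 1.92.

1.92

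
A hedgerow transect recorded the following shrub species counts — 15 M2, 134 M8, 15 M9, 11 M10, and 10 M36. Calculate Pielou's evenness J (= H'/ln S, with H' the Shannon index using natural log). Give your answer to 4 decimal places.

0.6005

Total N = 15+134+15+11+10 = 185, so the proportions are 0.081081, 0.724324, 0.081081, 0.059459, 0.054054 (working shown to 6 dp, full precision carried).
H' = −Σ pᵢ ln pᵢ = −((-0.203700) + (-0.233606) + (-0.203700) + (-0.167822) + (-0.157717)) = 0.966546.
With S = 5 species, ln S = 1.609438, so J = 0.966546/1.609438 = 0.600549, i.e. 0.6005 to 4 decimal places.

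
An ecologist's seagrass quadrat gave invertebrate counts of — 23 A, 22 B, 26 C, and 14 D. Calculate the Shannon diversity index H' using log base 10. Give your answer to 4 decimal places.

0.5919

Total N = 23+22+26+14 = 85, so the proportions are 0.270588, 0.258824, 0.305882, 0.164706 (working shown to 6 dp, full precision carried).
Each pᵢ log₁₀ pᵢ term: 0.270588×(-0.567691)=-0.153611, 0.258824×(-0.586996)=-0.151928, 0.305882×(-0.514446)=-0.157360, 0.164706×(-0.783291)=-0.129013.
Sum = -0.591911, so H' = 0.5919.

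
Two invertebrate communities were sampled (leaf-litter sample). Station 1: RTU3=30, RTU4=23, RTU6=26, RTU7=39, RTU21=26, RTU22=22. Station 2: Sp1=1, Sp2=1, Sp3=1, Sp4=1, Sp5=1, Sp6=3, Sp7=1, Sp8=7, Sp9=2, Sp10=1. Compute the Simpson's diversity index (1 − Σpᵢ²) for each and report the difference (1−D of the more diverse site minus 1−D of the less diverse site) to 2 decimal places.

Station 1: N=166, proportions 0.180723, 0.138554, 0.156627, 0.23494, 0.156627, 0.13253, giving 1−D = 0.826317 (working shown to 6 dp, full precision carried).
Station 2: N=19, proportions 0.052632, 0.052632, 0.052632, 0.052632, 0.052632, 0.157895, 0.052632, 0.368421, 0.105263, 0.052632, giving 1−D = 0.808864.
Difference = |0.826317 − 0.808864| = 0.017453, i.e. 0.02 to 2 decimal places.

0.02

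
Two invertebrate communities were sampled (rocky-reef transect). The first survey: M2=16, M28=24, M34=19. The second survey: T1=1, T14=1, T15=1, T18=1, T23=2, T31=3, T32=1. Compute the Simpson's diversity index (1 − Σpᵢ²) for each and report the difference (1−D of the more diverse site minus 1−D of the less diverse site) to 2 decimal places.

The first survey: N=59, proportions 0.2712, 0.4068, 0.322, giving 1−D = 0.6573 (working shown to 4 dp, full precision carried).
The second survey: N=10, proportions 0.1, 0.1, 0.1, 0.1, 0.2, 0.3, 0.1, giving 1−D = 0.8200.
Difference = |0.6573 − 0.8200| = 0.1627, i.e. 0.16 to 2 decimal places.

0.16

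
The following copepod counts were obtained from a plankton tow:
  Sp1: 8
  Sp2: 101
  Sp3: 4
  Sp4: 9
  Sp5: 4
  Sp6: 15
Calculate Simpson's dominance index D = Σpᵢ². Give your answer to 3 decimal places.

0.533

Total N = 8+101+4+9+4+15 = 141, so the proportions are 0.05674, 0.71631, 0.02837, 0.06383, 0.02837, 0.10638 (working shown to 5 dp, full precision carried).
D = 0.05674² + 0.71631² + 0.02837² + 0.06383² + 0.02837² + 0.10638² = 0.00322 + 0.51310 + 0.00080 + 0.00407 + 0.00080 + 0.01132 = 0.53332.
To 3 decimal places, D = 0.533.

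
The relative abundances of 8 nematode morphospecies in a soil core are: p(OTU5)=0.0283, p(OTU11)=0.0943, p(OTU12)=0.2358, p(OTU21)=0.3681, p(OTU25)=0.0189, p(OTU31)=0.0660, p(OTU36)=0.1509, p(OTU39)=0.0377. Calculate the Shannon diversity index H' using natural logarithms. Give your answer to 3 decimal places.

1.695

Each pᵢ ln pᵢ term (working shown to 5 dp, full precision carried): 0.0283×(-3.56489)=-0.10089, 0.0943×(-2.36127)=-0.22267, 0.2358×(-1.44477)=-0.34068, 0.3681×(-0.99940)=-0.36788, 0.0189×(-3.96859)=-0.07501, 0.066×(-2.71810)=-0.17939, 0.1509×(-1.89114)=-0.28537, 0.0377×(-3.27810)=-0.12358.
Sum = -1.69547, so H' = 1.695.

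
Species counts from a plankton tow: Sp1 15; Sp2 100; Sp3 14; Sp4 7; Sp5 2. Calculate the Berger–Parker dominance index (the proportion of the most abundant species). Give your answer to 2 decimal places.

Total N = 15+100+14+7+2 = 138, so the proportions are 0.1087, 0.7246, 0.1014, 0.0507, 0.0145 (working shown to 4 dp, full precision carried).
The largest proportion is 0.7246, i.e. d = 0.72 to 2 decimal places.

0.72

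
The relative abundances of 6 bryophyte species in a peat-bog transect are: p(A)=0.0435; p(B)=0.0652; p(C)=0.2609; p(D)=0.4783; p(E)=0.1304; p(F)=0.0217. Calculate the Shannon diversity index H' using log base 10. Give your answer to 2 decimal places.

Each pᵢ log₁₀ pᵢ term (working shown to 4 dp, full precision carried): 0.0435×(-1.3615)=-0.0592, 0.0652×(-1.1858)=-0.0773, 0.2609×(-0.5835)=-0.1522, 0.4783×(-0.3203)=-0.1532, 0.1304×(-0.8847)=-0.1154, 0.0217×(-1.6635)=-0.0361.
Sum = -0.5934, so H' = 0.59.

0.59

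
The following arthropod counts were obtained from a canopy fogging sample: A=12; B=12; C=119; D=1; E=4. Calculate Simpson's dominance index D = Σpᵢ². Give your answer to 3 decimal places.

0.660

Total N = 12+12+119+1+4 = 148, so the proportions are 0.08108, 0.08108, 0.80405, 0.00676, 0.02703 (working shown to 5 dp, full precision carried).
D = 0.08108² + 0.08108² + 0.80405² + 0.00676² + 0.02703² = 0.00657 + 0.00657 + 0.64650 + 0.00005 + 0.00073 = 0.66043.
To 3 decimal places, D = 0.660.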